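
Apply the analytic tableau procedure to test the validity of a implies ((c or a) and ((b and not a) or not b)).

Assume the negation and expand:
Initial set: {not (a implies ((c or a) and ((b and not a) or not b)))}.
not (a implies ((c or a) and ((b and not a) or not b))): α-rule — add a, not ((c or a) and ((b and not a) or not b)).
not ((c or a) and ((b and not a) or not b)): β-rule — branch into not (c or a)  //  not ((b and not a) or not b).
  branch 1 (add not (c or a)):
    not (c or a): α-rule — add not c, not a.
    × closes — contains both a and not a.
  branch 2 (add not ((b and not a) or not b)):
    not ((b and not a) or not b): α-rule — add not (b and not a), not not b.
    not (b and not a): β-rule — branch into not b  //  not not a.
      branch 2.1 (add not b):
        × closes — contains both b and not b.
      branch 2.2 (add not not a):
        ○ open, literals {a=true, b=true}.
2 branches closed, 1 open.
An open branch gives a countermodel: a=true, b=true (unmentioned atoms arbitrary); under it the original formula is false.

Not valid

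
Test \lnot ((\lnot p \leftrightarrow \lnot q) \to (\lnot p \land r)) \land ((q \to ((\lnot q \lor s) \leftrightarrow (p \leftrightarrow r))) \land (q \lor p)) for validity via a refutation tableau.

Not valid

Assume the negation and expand:
Initial set: {\lnot (\lnot ((\lnot p \leftrightarrow \lnot q) \to (\lnot p \land r)) \land ((q \to ((\lnot q \lor s) \leftrightarrow (p \leftrightarrow r))) \land (q \lor p)))}.
\lnot (\lnot ((\lnot p \leftrightarrow \lnot q) \to (\lnot p \land r)) \land ((q \to ((\lnot q \lor s) \leftrightarrow (p \leftrightarrow r))) \land (q \lor p))): β-rule — branch into \lnot \lnot ((\lnot p \leftrightarrow \lnot q) \to (\lnot p \land r))  //  \lnot ((q \to ((\lnot q \lor s) \leftrightarrow (p \leftrightarrow r))) \land (q \lor p)).
  branch 1 (add \lnot \lnot ((\lnot p \leftrightarrow \lnot q) \to (\lnot p \land r))):
    \lnot \lnot ((\lnot p \leftrightarrow \lnot q) \to (\lnot p \land r)): β-rule — branch into \lnot (\lnot p \leftrightarrow \lnot q)  //  (\lnot p \land r).
      branch 1.1 (add \lnot (\lnot p \leftrightarrow \lnot q)):
        \lnot (\lnot p \leftrightarrow \lnot q): β-rule — branch into \lnot p, \lnot \lnot q  //  \lnot \lnot p, \lnot q.
          branch 1.1.1 (add \lnot p, \lnot \lnot q):
            ○ open, literals {p=false, q=true}.
          branch 1.1.2 (add \lnot \lnot p, \lnot q):
            ○ open, literals {p=true, q=false}.
      branch 1.2 (add (\lnot p \land r)):
        (\lnot p \land r): α-rule — add \lnot p, r.
        ○ open, literals {p=false, r=true}.
  branch 2 (add \lnot ((q \to ((\lnot q \lor s) \leftrightarrow (p \leftrightarrow r))) \land (q \lor p))):
    \lnot ((q \to ((\lnot q \lor s) \leftrightarrow (p \leftrightarrow r))) \land (q \lor p)): β-rule — branch into \lnot (q \to ((\lnot q \lor s) \leftrightarrow (p \leftrightarrow r)))  //  \lnot (q \lor p).
      branch 2.1 (add \lnot (q \to ((\lnot q \lor s) \leftrightarrow (p \leftrightarrow r)))):
        \lnot (q \to ((\lnot q \lor s) \leftrightarrow (p \leftrightarrow r))): α-rule — add q, \lnot ((\lnot q \lor s) \leftrightarrow (p \leftrightarrow r)).
        \lnot ((\lnot q \lor s) \leftrightarrow (p \leftrightarrow r)): β-rule — branch into (\lnot q \lor s), \lnot (p \leftrightarrow r)  //  \lnot (\lnot q \lor s), (p \leftrightarrow r).
          branch 2.1.1 (add (\lnot q \lor s), \lnot (p \leftrightarrow r)):
            (\lnot q \lor s): β-rule — branch into \lnot q  //  s.
              branch 2.1.1.1 (add \lnot q):
                × closes — contains both q and \lnot q.
              branch 2.1.1.2 (add s):
                \lnot (p \leftrightarrow r): β-rule — branch into p, \lnot r  //  \lnot p, r.
                  branch 2.1.1.2.1 (add p, \lnot r):
                    ○ open, literals {p=true, q=true, r=false, s=true}.
                  branch 2.1.1.2.2 (add \lnot p, r):
                    ○ open, literals {p=false, q=true, r=true, s=true}.
          branch 2.1.2 (add \lnot (\lnot q \lor s), (p \leftrightarrow r)):
            \lnot (\lnot q \lor s): α-rule — add \lnot \lnot q, \lnot s.
            (p \leftrightarrow r): β-rule — branch into p, r  //  \lnot p, \lnot r.
              branch 2.1.2.1 (add p, r):
                ○ open, literals {p=true, q=true, r=true, s=false}.
              branch 2.1.2.2 (add \lnot p, \lnot r):
                ○ open, literals {p=false, q=true, r=false, s=false}.
      branch 2.2 (add \lnot (q \lor p)):
        \lnot (q \lor p): α-rule — add \lnot q, \lnot p.
        ○ open, literals {p=false, q=false}.
1 branch closed, 8 open.
An open branch gives a countermodel: p=false, q=true (unmentioned atoms arbitrary); under it the original formula is false.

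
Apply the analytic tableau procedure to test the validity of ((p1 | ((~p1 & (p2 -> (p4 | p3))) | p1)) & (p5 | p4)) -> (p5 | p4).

Valid

Assume the negation and expand:
Initial set: {~(((p1 | ((~p1 & (p2 -> (p4 | p3))) | p1)) & (p5 | p4)) -> (p5 | p4))}.
~(((p1 | ((~p1 & (p2 -> (p4 | p3))) | p1)) & (p5 | p4)) -> (p5 | p4)): α-rule — add ((p1 | ((~p1 & (p2 -> (p4 | p3))) | p1)) & (p5 | p4)), ~(p5 | p4).
((p1 | ((~p1 & (p2 -> (p4 | p3))) | p1)) & (p5 | p4)): α-rule — add (p1 | ((~p1 & (p2 -> (p4 | p3))) | p1)), (p5 | p4).
~(p5 | p4): α-rule — add ~p5, ~p4.
(p1 | ((~p1 & (p2 -> (p4 | p3))) | p1)): β-rule — branch into p1  //  ((~p1 & (p2 -> (p4 | p3))) | p1).
  branch 1 (add p1):
    (p5 | p4): β-rule — branch into p5  //  p4.
      branch 1.1 (add p5):
        × closes — contains both p5 and ~p5.
      branch 1.2 (add p4):
        × closes — contains both p4 and ~p4.
  branch 2 (add ((~p1 & (p2 -> (p4 | p3))) | p1)):
    (p5 | p4): β-rule — branch into p5  //  p4.
      branch 2.1 (add p5):
        × closes — contains both p5 and ~p5.
      branch 2.2 (add p4):
        × closes — contains both p4 and ~p4.
All 4 branches close.
Every branch closed, so the negation is unsatisfiable and the formula is valid.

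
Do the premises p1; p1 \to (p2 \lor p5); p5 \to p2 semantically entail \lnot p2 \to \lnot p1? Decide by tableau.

Initial set: {T p1; T (p1 \to (p2 \lor p5)); T (p5 \to p2); F (\lnot p2 \to \lnot p1)}.
F (\lnot p2 \to \lnot p1): α-rule — add T \lnot p2, F \lnot p1.
T (p1 \to (p2 \lor p5)): β-rule — branch into F p1  //  T (p2 \lor p5).
  branch 1 (add F p1):
    × closes — contains both p1 and \lnot p1.
  branch 2 (add T (p2 \lor p5)):
    T (p5 \to p2): β-rule — branch into F p5  //  T p2.
      branch 2.1 (add F p5):
        T (p2 \lor p5): β-rule — branch into T p2  //  T p5.
          branch 2.1.1 (add T p2):
            × closes — contains both p2 and \lnot p2.
          branch 2.1.2 (add T p5):
            × closes — contains both p5 and \lnot p5.
      branch 2.2 (add T p2):
        × closes — contains both p2 and \lnot p2.
All 4 branches close.
Every branch closed, so the premises entail the conclusion.

Yes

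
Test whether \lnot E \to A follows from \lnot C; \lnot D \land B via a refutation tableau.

Initial set: {\lnot C; (\lnot D \land B); \lnot (\lnot E \to A)}.
(\lnot D \land B): α-rule — add \lnot D, B.
\lnot (\lnot E \to A): α-rule — add \lnot E, \lnot A.
○ open, literals {A=false, B=true, C=false, D=false, E=false}.
0 branches closed, 1 open.
An open branch gives a countermodel: A=false, B=true, C=false, D=false, E=false (unmentioned atoms arbitrary); the premises hold there but the conclusion fails.

No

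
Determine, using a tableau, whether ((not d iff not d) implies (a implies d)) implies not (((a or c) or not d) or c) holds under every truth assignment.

Assume the negation and expand:
Initial set: {F (((not d iff not d) implies (a implies d)) implies not (((a or c) or not d) or c))}.
F (((not d iff not d) implies (a implies d)) implies not (((a or c) or not d) or c)): α-rule — add T ((not d iff not d) implies (a implies d)), F not (((a or c) or not d) or c).
T ((not d iff not d) implies (a implies d)): β-rule — branch into F (not d iff not d)  //  T (a implies d).
  branch 1 (add F (not d iff not d)):
    F not (((a or c) or not d) or c): β-rule — branch into T ((a or c) or not d)  //  T c.
      branch 1.1 (add T ((a or c) or not d)):
        F (not d iff not d): β-rule — branch into T not d, F not d  //  F not d, T not d.
          branch 1.1.1 (add T not d, F not d):
            × closes — contains both d and not d.
          branch 1.1.2 (add F not d, T not d):
            × closes — contains both d and not d.
      branch 1.2 (add T c):
        F (not d iff not d): β-rule — branch into T not d, F not d  //  F not d, T not d.
          branch 1.2.1 (add T not d, F not d):
            × closes — contains both d and not d.
          branch 1.2.2 (add F not d, T not d):
            × closes — contains both d and not d.
  branch 2 (add T (a implies d)):
    F not (((a or c) or not d) or c): β-rule — branch into T ((a or c) or not d)  //  T c.
      branch 2.1 (add T ((a or c) or not d)):
        T (a implies d): β-rule — branch into F a  //  T d.
          branch 2.1.1 (add F a):
            T ((a or c) or not d): β-rule — branch into T (a or c)  //  T not d.
              branch 2.1.1.1 (add T (a or c)):
                T (a or c): β-rule — branch into T a  //  T c.
                  branch 2.1.1.1.1 (add T a):
                    × closes — contains both a and not a.
                  branch 2.1.1.1.2 (add T c):
                    ○ open, literals {a=0, c=1}.
              branch 2.1.1.2 (add T not d):
                ○ open, literals {a=0, d=0}.
          branch 2.1.2 (add T d):
            T ((a or c) or not d): β-rule — branch into T (a or c)  //  T not d.
              branch 2.1.2.1 (add T (a or c)):
                T (a or c): β-rule — branch into T a  //  T c.
                  branch 2.1.2.1.1 (add T a):
                    ○ open, literals {a=1, d=1}.
                  branch 2.1.2.1.2 (add T c):
                    ○ open, literals {c=1, d=1}.
              branch 2.1.2.2 (add T not d):
                × closes — contains both d and not d.
      branch 2.2 (add T c):
        T (a implies d): β-rule — branch into F a  //  T d.
          branch 2.2.1 (add F a):
            ○ open, literals {a=0, c=1}.
          branch 2.2.2 (add T d):
            ○ open, literals {c=1, d=1}.
6 branches closed, 6 open.
An open branch gives a countermodel: a=0, c=1 (unmentioned atoms arbitrary); under it the original formula is false.

Not valid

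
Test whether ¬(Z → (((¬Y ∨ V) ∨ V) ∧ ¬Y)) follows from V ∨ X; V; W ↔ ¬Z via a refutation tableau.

Initial set: {T (V ∨ X); T V; T (W ↔ ¬Z); F ¬(Z → (((¬Y ∨ V) ∨ V) ∧ ¬Y))}.
T (V ∨ X): β-rule — branch into T V  //  T X.
  branch 1 (add T V):
    T (W ↔ ¬Z): β-rule — branch into T W, T ¬Z  //  F W, F ¬Z.
      branch 1.1 (add T W, T ¬Z):
        F ¬(Z → (((¬Y ∨ V) ∨ V) ∧ ¬Y)): β-rule — branch into F Z  //  T (((¬Y ∨ V) ∨ V) ∧ ¬Y).
          branch 1.1.1 (add F Z):
            ○ open, literals {V=T, W=T, Z=F}.
          branch 1.1.2 (add T (((¬Y ∨ V) ∨ V) ∧ ¬Y)):
            T (((¬Y ∨ V) ∨ V) ∧ ¬Y): α-rule — add T ((¬Y ∨ V) ∨ V), T ¬Y.
            T ((¬Y ∨ V) ∨ V): β-rule — branch into T (¬Y ∨ V)  //  T V.
              branch 1.1.2.1 (add T (¬Y ∨ V)):
                T (¬Y ∨ V): β-rule — branch into T ¬Y  //  T V.
                  branch 1.1.2.1.1 (add T ¬Y):
                    ○ open, literals {V=T, W=T, Y=F, Z=F}.
                  branch 1.1.2.1.2 (add T V):
                    ○ open, literals {V=T, W=T, Y=F, Z=F}.
              branch 1.1.2.2 (add T V):
                ○ open, literals {V=T, W=T, Y=F, Z=F}.
      branch 1.2 (add F W, F ¬Z):
        F ¬(Z → (((¬Y ∨ V) ∨ V) ∧ ¬Y)): β-rule — branch into F Z  //  T (((¬Y ∨ V) ∨ V) ∧ ¬Y).
          branch 1.2.1 (add F Z):
            × closes — contains both Z and ¬Z.
          branch 1.2.2 (add T (((¬Y ∨ V) ∨ V) ∧ ¬Y)):
            T (((¬Y ∨ V) ∨ V) ∧ ¬Y): α-rule — add T ((¬Y ∨ V) ∨ V), T ¬Y.
            T ((¬Y ∨ V) ∨ V): β-rule — branch into T (¬Y ∨ V)  //  T V.
              branch 1.2.2.1 (add T (¬Y ∨ V)):
                T (¬Y ∨ V): β-rule — branch into T ¬Y  //  T V.
                  branch 1.2.2.1.1 (add T ¬Y):
                    ○ open, literals {V=T, W=F, Y=F, Z=T}.
                  branch 1.2.2.1.2 (add T V):
                    ○ open, literals {V=T, W=F, Y=F, Z=T}.
              branch 1.2.2.2 (add T V):
                ○ open, literals {V=T, W=F, Y=F, Z=T}.
  branch 2 (add T X):
    T (W ↔ ¬Z): β-rule — branch into T W, T ¬Z  //  F W, F ¬Z.
      branch 2.1 (add T W, T ¬Z):
        F ¬(Z → (((¬Y ∨ V) ∨ V) ∧ ¬Y)): β-rule — branch into F Z  //  T (((¬Y ∨ V) ∨ V) ∧ ¬Y).
          branch 2.1.1 (add F Z):
            ○ open, literals {V=T, W=T, X=T, Z=F}.
          branch 2.1.2 (add T (((¬Y ∨ V) ∨ V) ∧ ¬Y)):
            T (((¬Y ∨ V) ∨ V) ∧ ¬Y): α-rule — add T ((¬Y ∨ V) ∨ V), T ¬Y.
            T ((¬Y ∨ V) ∨ V): β-rule — branch into T (¬Y ∨ V)  //  T V.
              branch 2.1.2.1 (add T (¬Y ∨ V)):
                T (¬Y ∨ V): β-rule — branch into T ¬Y  //  T V.
                  branch 2.1.2.1.1 (add T ¬Y):
                    ○ open, literals {V=T, W=T, X=T, Y=F, Z=F}.
                  branch 2.1.2.1.2 (add T V):
                    ○ open, literals {V=T, W=T, X=T, Y=F, Z=F}.
              branch 2.1.2.2 (add T V):
                ○ open, literals {V=T, W=T, X=T, Y=F, Z=F}.
      branch 2.2 (add F W, F ¬Z):
        F ¬(Z → (((¬Y ∨ V) ∨ V) ∧ ¬Y)): β-rule — branch into F Z  //  T (((¬Y ∨ V) ∨ V) ∧ ¬Y).
          branch 2.2.1 (add F Z):
            × closes — contains both Z and ¬Z.
          branch 2.2.2 (add T (((¬Y ∨ V) ∨ V) ∧ ¬Y)):
            T (((¬Y ∨ V) ∨ V) ∧ ¬Y): α-rule — add T ((¬Y ∨ V) ∨ V), T ¬Y.
            T ((¬Y ∨ V) ∨ V): β-rule — branch into T (¬Y ∨ V)  //  T V.
              branch 2.2.2.1 (add T (¬Y ∨ V)):
                T (¬Y ∨ V): β-rule — branch into T ¬Y  //  T V.
                  branch 2.2.2.1.1 (add T ¬Y):
                    ○ open, literals {V=T, W=F, X=T, Y=F, Z=T}.
                  branch 2.2.2.1.2 (add T V):
                    ○ open, literals {V=T, W=F, X=T, Y=F, Z=T}.
              branch 2.2.2.2 (add T V):
                ○ open, literals {V=T, W=F, X=T, Y=F, Z=T}.
2 branches closed, 14 open.
An open branch gives a countermodel: V=T, W=T, Z=F (unmentioned atoms arbitrary); the premises hold there but the conclusion fails.

No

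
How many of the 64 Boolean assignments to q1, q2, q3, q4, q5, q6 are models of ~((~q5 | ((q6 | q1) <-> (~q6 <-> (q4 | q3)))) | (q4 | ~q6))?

Initial set: {~((~q5 | ((q6 | q1) <-> (~q6 <-> (q4 | q3)))) | (q4 | ~q6))}.
~((~q5 | ((q6 | q1) <-> (~q6 <-> (q4 | q3)))) | (q4 | ~q6)): α-rule — add ~(~q5 | ((q6 | q1) <-> (~q6 <-> (q4 | q3)))), ~(q4 | ~q6).
~(~q5 | ((q6 | q1) <-> (~q6 <-> (q4 | q3)))): α-rule — add ~~q5, ~((q6 | q1) <-> (~q6 <-> (q4 | q3))).
~(q4 | ~q6): α-rule — add ~q4, ~~q6.
~((q6 | q1) <-> (~q6 <-> (q4 | q3))): β-rule — branch into (q6 | q1), ~(~q6 <-> (q4 | q3))  //  ~(q6 | q1), (~q6 <-> (q4 | q3)).
  branch 1 (add (q6 | q1), ~(~q6 <-> (q4 | q3))):
    (q6 | q1): β-rule — branch into q6  //  q1.
      branch 1.1 (add q6):
        ~(~q6 <-> (q4 | q3)): β-rule — branch into ~q6, ~(q4 | q3)  //  ~~q6, (q4 | q3).
          branch 1.1.1 (add ~q6, ~(q4 | q3)):
            × closes — contains both q6 and ~q6.
          branch 1.1.2 (add ~~q6, (q4 | q3)):
            (q4 | q3): β-rule — branch into q4  //  q3.
              branch 1.1.2.1 (add q4):
                × closes — contains both q4 and ~q4.
              branch 1.1.2.2 (add q3):
                ○ open, literals {q3=true, q4=false, q5=true, q6=true}.
      branch 1.2 (add q1):
        ~(~q6 <-> (q4 | q3)): β-rule — branch into ~q6, ~(q4 | q3)  //  ~~q6, (q4 | q3).
          branch 1.2.1 (add ~q6, ~(q4 | q3)):
            × closes — contains both q6 and ~q6.
          branch 1.2.2 (add ~~q6, (q4 | q3)):
            (q4 | q3): β-rule — branch into q4  //  q3.
              branch 1.2.2.1 (add q4):
                × closes — contains both q4 and ~q4.
              branch 1.2.2.2 (add q3):
                ○ open, literals {q1=true, q3=true, q4=false, q5=true, q6=true}.
  branch 2 (add ~(q6 | q1), (~q6 <-> (q4 | q3))):
    ~(q6 | q1): α-rule — add ~q6, ~q1.
    × closes — contains both q6 and ~q6.
5 branches closed, 2 open.
Each open branch fixes some atoms; the unmentioned ones are free. Counting distinct full assignments: branch {q3=true, q4=false, q5=true, q6=true} (q1, q2) contributes 4 new; branch {q1=true, q3=true, q4=false, q5=true, q6=true} (q2) contributes 0 new. Total: 4.

4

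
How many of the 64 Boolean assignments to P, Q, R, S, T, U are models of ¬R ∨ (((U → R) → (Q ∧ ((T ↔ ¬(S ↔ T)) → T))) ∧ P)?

38

Initial set: {T (¬R ∨ (((U → R) → (Q ∧ ((T ↔ ¬(S ↔ T)) → T))) ∧ P))}.
T (¬R ∨ (((U → R) → (Q ∧ ((T ↔ ¬(S ↔ T)) → T))) ∧ P)): β-rule — branch into T ¬R  //  T (((U → R) → (Q ∧ ((T ↔ ¬(S ↔ T)) → T))) ∧ P).
  branch 1 (add T ¬R):
    ○ open, literals {R=0}.
  branch 2 (add T (((U → R) → (Q ∧ ((T ↔ ¬(S ↔ T)) → T))) ∧ P)):
    T (((U → R) → (Q ∧ ((T ↔ ¬(S ↔ T)) → T))) ∧ P): α-rule — add T ((U → R) → (Q ∧ ((T ↔ ¬(S ↔ T)) → T))), T P.
    T ((U → R) → (Q ∧ ((T ↔ ¬(S ↔ T)) → T))): β-rule — branch into F (U → R)  //  T (Q ∧ ((T ↔ ¬(S ↔ T)) → T)).
      branch 2.1 (add F (U → R)):
        F (U → R): α-rule — add T U, F R.
        ○ open, literals {P=1, R=0, U=1}.
      branch 2.2 (add T (Q ∧ ((T ↔ ¬(S ↔ T)) → T))):
        T (Q ∧ ((T ↔ ¬(S ↔ T)) → T)): α-rule — add T Q, T ((T ↔ ¬(S ↔ T)) → T).
        T ((T ↔ ¬(S ↔ T)) → T): β-rule — branch into F (T ↔ ¬(S ↔ T))  //  T T.
          branch 2.2.1 (add F (T ↔ ¬(S ↔ T))):
            F (T ↔ ¬(S ↔ T)): β-rule — branch into T T, F ¬(S ↔ T)  //  F T, T ¬(S ↔ T).
              branch 2.2.1.1 (add T T, F ¬(S ↔ T)):
                F ¬(S ↔ T): β-rule — branch into T S, T T  //  F S, F T.
                  branch 2.2.1.1.1 (add T S, T T):
                    ○ open, literals {P=1, Q=1, S=1, T=1}.
                  branch 2.2.1.1.2 (add F S, F T):
                    × closes — contains both T and ¬T.
              branch 2.2.1.2 (add F T, T ¬(S ↔ T)):
                T ¬(S ↔ T): β-rule — branch into T S, F T  //  F S, T T.
                  branch 2.2.1.2.1 (add T S, F T):
                    ○ open, literals {P=1, Q=1, S=1, T=0}.
                  branch 2.2.1.2.2 (add F S, T T):
                    × closes — contains both T and ¬T.
          branch 2.2.2 (add T T):
            ○ open, literals {P=1, Q=1, T=1}.
2 branches closed, 5 open.
Each open branch fixes some atoms; the unmentioned ones are free. Counting distinct full assignments: branch {R=0} (P, Q, S, T, U) contributes 32 new; branch {P=1, R=0, U=1} (Q, S, T) contributes 0 new; branch {P=1, Q=1, S=1, T=1} (R, U) contributes 2 new; branch {P=1, Q=1, S=1, T=0} (R, U) contributes 2 new; branch {P=1, Q=1, T=1} (R, S, U) contributes 2 new. Total: 38.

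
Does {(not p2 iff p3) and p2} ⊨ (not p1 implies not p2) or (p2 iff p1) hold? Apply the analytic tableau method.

Initial set: {T ((not p2 iff p3) and p2); F ((not p1 implies not p2) or (p2 iff p1))}.
T ((not p2 iff p3) and p2): α-rule — add T (not p2 iff p3), T p2.
F ((not p1 implies not p2) or (p2 iff p1)): α-rule — add F (not p1 implies not p2), F (p2 iff p1).
F (not p1 implies not p2): α-rule — add T not p1, F not p2.
T (not p2 iff p3): β-rule — branch into T not p2, T p3  //  F not p2, F p3.
  branch 1 (add T not p2, T p3):
    × closes — contains both p2 and not p2.
  branch 2 (add F not p2, F p3):
    F (p2 iff p1): β-rule — branch into T p2, F p1  //  F p2, T p1.
      branch 2.1 (add T p2, F p1):
        ○ open, literals {p1=false, p2=true, p3=false}.
      branch 2.2 (add F p2, T p1):
        × closes — contains both p2 and not p2.
2 branches closed, 1 open.
An open branch gives a countermodel: p1=false, p2=true, p3=false (unmentioned atoms arbitrary); the premises hold there but the conclusion fails.

No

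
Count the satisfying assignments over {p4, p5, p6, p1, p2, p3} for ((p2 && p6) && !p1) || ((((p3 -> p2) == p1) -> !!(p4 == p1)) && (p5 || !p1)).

Initial set: {(((p2 && p6) && !p1) || ((((p3 -> p2) == p1) -> !!(p4 == p1)) && (p5 || !p1)))}.
(((p2 && p6) && !p1) || ((((p3 -> p2) == p1) -> !!(p4 == p1)) && (p5 || !p1))): β-rule — branch into ((p2 && p6) && !p1)  //  ((((p3 -> p2) == p1) -> !!(p4 == p1)) && (p5 || !p1)).
  branch 1 (add ((p2 && p6) && !p1)):
    ((p2 && p6) && !p1): α-rule — add (p2 && p6), !p1.
    (p2 && p6): α-rule — add p2, p6.
    ○ open, literals {p1=false, p2=true, p6=true}.
  branch 2 (add ((((p3 -> p2) == p1) -> !!(p4 == p1)) && (p5 || !p1))):
    ((((p3 -> p2) == p1) -> !!(p4 == p1)) && (p5 || !p1)): α-rule — add (((p3 -> p2) == p1) -> !!(p4 == p1)), (p5 || !p1).
    (((p3 -> p2) == p1) -> !!(p4 == p1)): β-rule — branch into !((p3 -> p2) == p1)  //  !!(p4 == p1).
      branch 2.1 (add !((p3 -> p2) == p1)):
        (p5 || !p1): β-rule — branch into p5  //  !p1.
          branch 2.1.1 (add p5):
            !((p3 -> p2) == p1): β-rule — branch into (p3 -> p2), !p1  //  !(p3 -> p2), p1.
              branch 2.1.1.1 (add (p3 -> p2), !p1):
                (p3 -> p2): β-rule — branch into !p3  //  p2.
                  branch 2.1.1.1.1 (add !p3):
                    ○ open, literals {p1=false, p3=false, p5=true}.
                  branch 2.1.1.1.2 (add p2):
                    ○ open, literals {p1=false, p2=true, p5=true}.
              branch 2.1.1.2 (add !(p3 -> p2), p1):
                !(p3 -> p2): α-rule — add p3, !p2.
                ○ open, literals {p1=true, p2=false, p3=true, p5=true}.
          branch 2.1.2 (add !p1):
            !((p3 -> p2) == p1): β-rule — branch into (p3 -> p2), !p1  //  !(p3 -> p2), p1.
              branch 2.1.2.1 (add (p3 -> p2), !p1):
                (p3 -> p2): β-rule — branch into !p3  //  p2.
                  branch 2.1.2.1.1 (add !p3):
                    ○ open, literals {p1=false, p3=false}.
                  branch 2.1.2.1.2 (add p2):
                    ○ open, literals {p1=false, p2=true}.
              branch 2.1.2.2 (add !(p3 -> p2), p1):
                × closes — contains both p1 and !p1.
      branch 2.2 (add !!(p4 == p1)):
        !!(p4 == p1): drop double negation, giving (p4 == p1).
        (p5 || !p1): β-rule — branch into p5  //  !p1.
          branch 2.2.1 (add p5):
            (p4 == p1): β-rule — branch into p4, p1  //  !p4, !p1.
              branch 2.2.1.1 (add p4, p1):
                ○ open, literals {p1=true, p4=true, p5=true}.
              branch 2.2.1.2 (add !p4, !p1):
                ○ open, literals {p1=false, p4=false, p5=true}.
          branch 2.2.2 (add !p1):
            (p4 == p1): β-rule — branch into p4, p1  //  !p4, !p1.
              branch 2.2.2.1 (add p4, p1):
                × closes — contains both p1 and !p1.
              branch 2.2.2.2 (add !p4, !p1):
                ○ open, literals {p1=false, p4=false}.
2 branches closed, 9 open.
Each open branch fixes some atoms; the unmentioned ones are free. Counting distinct full assignments: branch {p1=false, p2=true, p6=true} (p4, p5, p3) contributes 8 new; branch {p1=false, p3=false, p5=true} (p4, p6, p2) contributes 6 new; branch {p1=false, p2=true, p5=true} (p4, p6, p3) contributes 2 new; branch {p1=true, p2=false, p3=true, p5=true} (p4, p6) contributes 4 new; branch {p1=false, p3=false} (p4, p5, p6, p2) contributes 6 new; branch {p1=false, p2=true} (p4, p5, p6, p3) contributes 2 new; branch {p1=true, p4=true, p5=true} (p6, p2, p3) contributes 6 new; branch {p1=false, p4=false, p5=true} (p6, p2, p3) contributes 2 new; branch {p1=false, p4=false} (p5, p6, p2, p3) contributes 2 new. Total: 38.

38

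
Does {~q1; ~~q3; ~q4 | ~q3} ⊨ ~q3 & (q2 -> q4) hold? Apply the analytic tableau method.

Initial set: {~q1; ~~q3; (~q4 | ~q3); ~(~q3 & (q2 -> q4))}.
~~q3: drop double negation, giving q3.
(~q4 | ~q3): β-rule — branch into ~q4  //  ~q3.
  branch 1 (add ~q4):
    ~(~q3 & (q2 -> q4)): β-rule — branch into ~~q3  //  ~(q2 -> q4).
      branch 1.1 (add ~~q3):
        ○ open, literals {q1=0, q3=1, q4=0}.
      branch 1.2 (add ~(q2 -> q4)):
        ~(q2 -> q4): α-rule — add q2, ~q4.
        ○ open, literals {q1=0, q2=1, q3=1, q4=0}.
  branch 2 (add ~q3):
    × closes — contains both q3 and ~q3.
1 branch closed, 2 open.
An open branch gives a countermodel: q1=0, q3=1, q4=0 (unmentioned atoms arbitrary); the premises hold there but the conclusion fails.

No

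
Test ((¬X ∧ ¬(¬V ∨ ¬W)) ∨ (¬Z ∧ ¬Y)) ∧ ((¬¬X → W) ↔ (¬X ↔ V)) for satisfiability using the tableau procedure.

Satisfiable

Initial set: {(((¬X ∧ ¬(¬V ∨ ¬W)) ∨ (¬Z ∧ ¬Y)) ∧ ((¬¬X → W) ↔ (¬X ↔ V)))}.
(((¬X ∧ ¬(¬V ∨ ¬W)) ∨ (¬Z ∧ ¬Y)) ∧ ((¬¬X → W) ↔ (¬X ↔ V))): α-rule — add ((¬X ∧ ¬(¬V ∨ ¬W)) ∨ (¬Z ∧ ¬Y)), ((¬¬X → W) ↔ (¬X ↔ V)).
((¬X ∧ ¬(¬V ∨ ¬W)) ∨ (¬Z ∧ ¬Y)): β-rule — branch into (¬X ∧ ¬(¬V ∨ ¬W))  //  (¬Z ∧ ¬Y).
  branch 1 (add (¬X ∧ ¬(¬V ∨ ¬W))):
    (¬X ∧ ¬(¬V ∨ ¬W)): α-rule — add ¬X, ¬(¬V ∨ ¬W).
    ¬(¬V ∨ ¬W): α-rule — add ¬¬V, ¬¬W.
    ((¬¬X → W) ↔ (¬X ↔ V)): β-rule — branch into (¬¬X → W), (¬X ↔ V)  //  ¬(¬¬X → W), ¬(¬X ↔ V).
      branch 1.1 (add (¬¬X → W), (¬X ↔ V)):
        (¬¬X → W): β-rule — branch into ¬¬¬X  //  W.
          branch 1.1.1 (add ¬¬¬X):
            ¬¬¬X: drop double negation, giving ¬X.
            (¬X ↔ V): β-rule — branch into ¬X, V  //  ¬¬X, ¬V.
              branch 1.1.1.1 (add ¬X, V):
                ○ open, literals {V=T, W=T, X=F}.
              branch 1.1.1.2 (add ¬¬X, ¬V):
                × closes — contains both X and ¬X.
          branch 1.1.2 (add W):
            (¬X ↔ V): β-rule — branch into ¬X, V  //  ¬¬X, ¬V.
              branch 1.1.2.1 (add ¬X, V):
                ○ open, literals {V=T, W=T, X=F}.
              branch 1.1.2.2 (add ¬¬X, ¬V):
                × closes — contains both X and ¬X.
      branch 1.2 (add ¬(¬¬X → W), ¬(¬X ↔ V)):
        ¬(¬¬X → W): α-rule — add ¬¬X, ¬W.
        × closes — contains both W and ¬W.
  branch 2 (add (¬Z ∧ ¬Y)):
    (¬Z ∧ ¬Y): α-rule — add ¬Z, ¬Y.
    ((¬¬X → W) ↔ (¬X ↔ V)): β-rule — branch into (¬¬X → W), (¬X ↔ V)  //  ¬(¬¬X → W), ¬(¬X ↔ V).
      branch 2.1 (add (¬¬X → W), (¬X ↔ V)):
        (¬¬X → W): β-rule — branch into ¬¬¬X  //  W.
          branch 2.1.1 (add ¬¬¬X):
            ¬¬¬X: drop double negation, giving ¬X.
            (¬X ↔ V): β-rule — branch into ¬X, V  //  ¬¬X, ¬V.
              branch 2.1.1.1 (add ¬X, V):
                ○ open, literals {V=T, X=F, Y=F, Z=F}.
              branch 2.1.1.2 (add ¬¬X, ¬V):
                × closes — contains both X and ¬X.
          branch 2.1.2 (add W):
            (¬X ↔ V): β-rule — branch into ¬X, V  //  ¬¬X, ¬V.
              branch 2.1.2.1 (add ¬X, V):
                ○ open, literals {V=T, W=T, X=F, Y=F, Z=F}.
              branch 2.1.2.2 (add ¬¬X, ¬V):
                ○ open, literals {V=F, W=T, X=T, Y=F, Z=F}.
      branch 2.2 (add ¬(¬¬X → W), ¬(¬X ↔ V)):
        ¬(¬¬X → W): α-rule — add ¬¬X, ¬W.
        ¬¬X: drop double negation, giving X.
        ¬(¬X ↔ V): β-rule — branch into ¬X, ¬V  //  ¬¬X, V.
          branch 2.2.1 (add ¬X, ¬V):
            × closes — contains both X and ¬X.
          branch 2.2.2 (add ¬¬X, V):
            ○ open, literals {V=T, W=F, X=T, Y=F, Z=F}.
5 branches closed, 6 open.
An open branch gives a satisfying assignment: V=T, W=T, X=F.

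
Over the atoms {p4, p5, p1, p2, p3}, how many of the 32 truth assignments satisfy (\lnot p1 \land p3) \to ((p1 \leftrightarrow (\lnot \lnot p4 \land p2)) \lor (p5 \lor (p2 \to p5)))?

31

Initial set: {((\lnot p1 \land p3) \to ((p1 \leftrightarrow (\lnot \lnot p4 \land p2)) \lor (p5 \lor (p2 \to p5))))}.
((\lnot p1 \land p3) \to ((p1 \leftrightarrow (\lnot \lnot p4 \land p2)) \lor (p5 \lor (p2 \to p5)))): β-rule — branch into \lnot (\lnot p1 \land p3)  //  ((p1 \leftrightarrow (\lnot \lnot p4 \land p2)) \lor (p5 \lor (p2 \to p5))).
  branch 1 (add \lnot (\lnot p1 \land p3)):
    \lnot (\lnot p1 \land p3): β-rule — branch into \lnot \lnot p1  //  \lnot p3.
      branch 1.1 (add \lnot \lnot p1):
        ○ open, literals {p1=T}.
      branch 1.2 (add \lnot p3):
        ○ open, literals {p3=F}.
  branch 2 (add ((p1 \leftrightarrow (\lnot \lnot p4 \land p2)) \lor (p5 \lor (p2 \to p5)))):
    ((p1 \leftrightarrow (\lnot \lnot p4 \land p2)) \lor (p5 \lor (p2 \to p5))): β-rule — branch into (p1 \leftrightarrow (\lnot \lnot p4 \land p2))  //  (p5 \lor (p2 \to p5)).
      branch 2.1 (add (p1 \leftrightarrow (\lnot \lnot p4 \land p2))):
        (p1 \leftrightarrow (\lnot \lnot p4 \land p2)): β-rule — branch into p1, (\lnot \lnot p4 \land p2)  //  \lnot p1, \lnot (\lnot \lnot p4 \land p2).
          branch 2.1.1 (add p1, (\lnot \lnot p4 \land p2)):
            (\lnot \lnot p4 \land p2): α-rule — add \lnot \lnot p4, p2.
            \lnot \lnot p4: drop double negation, giving p4.
            ○ open, literals {p1=T, p2=T, p4=T}.
          branch 2.1.2 (add \lnot p1, \lnot (\lnot \lnot p4 \land p2)):
            \lnot (\lnot \lnot p4 \land p2): β-rule — branch into \lnot \lnot \lnot p4  //  \lnot p2.
              branch 2.1.2.1 (add \lnot \lnot \lnot p4):
                \lnot \lnot \lnot p4: drop double negation, giving \lnot p4.
                ○ open, literals {p1=F, p4=F}.
              branch 2.1.2.2 (add \lnot p2):
                ○ open, literals {p1=F, p2=F}.
      branch 2.2 (add (p5 \lor (p2 \to p5))):
        (p5 \lor (p2 \to p5)): β-rule — branch into p5  //  (p2 \to p5).
          branch 2.2.1 (add p5):
            ○ open, literals {p5=T}.
          branch 2.2.2 (add (p2 \to p5)):
            (p2 \to p5): β-rule — branch into \lnot p2  //  p5.
              branch 2.2.2.1 (add \lnot p2):
                ○ open, literals {p2=F}.
              branch 2.2.2.2 (add p5):
                ○ open, literals {p5=T}.
0 branches closed, 8 open.
Each open branch fixes some atoms; the unmentioned ones are free. Counting distinct full assignments: branch {p1=T} (p4, p5, p2, p3) contributes 16 new; branch {p3=F} (p4, p5, p1, p2) contributes 8 new; branch {p1=T, p2=T, p4=T} (p5, p3) contributes 0 new; branch {p1=F, p4=F} (p5, p2, p3) contributes 4 new; branch {p1=F, p2=F} (p4, p5, p3) contributes 2 new; branch {p5=T} (p4, p1, p2, p3) contributes 1 new; branch {p2=F} (p4, p5, p1, p3) contributes 0 new; branch {p5=T} (p4, p1, p2, p3) contributes 0 new. Total: 31.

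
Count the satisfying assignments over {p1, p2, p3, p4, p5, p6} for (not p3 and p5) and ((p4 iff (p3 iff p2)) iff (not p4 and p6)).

Initial set: {((not p3 and p5) and ((p4 iff (p3 iff p2)) iff (not p4 and p6)))}.
((not p3 and p5) and ((p4 iff (p3 iff p2)) iff (not p4 and p6))): α-rule — add (not p3 and p5), ((p4 iff (p3 iff p2)) iff (not p4 and p6)).
(not p3 and p5): α-rule — add not p3, p5.
((p4 iff (p3 iff p2)) iff (not p4 and p6)): β-rule — branch into (p4 iff (p3 iff p2)), (not p4 and p6)  //  not (p4 iff (p3 iff p2)), not (not p4 and p6).
  branch 1 (add (p4 iff (p3 iff p2)), (not p4 and p6)):
    (not p4 and p6): α-rule — add not p4, p6.
    (p4 iff (p3 iff p2)): β-rule — branch into p4, (p3 iff p2)  //  not p4, not (p3 iff p2).
      branch 1.1 (add p4, (p3 iff p2)):
        × closes — contains both p4 and not p4.
      branch 1.2 (add not p4, not (p3 iff p2)):
        not (p3 iff p2): β-rule — branch into p3, not p2  //  not p3, p2.
          branch 1.2.1 (add p3, not p2):
            × closes — contains both p3 and not p3.
          branch 1.2.2 (add not p3, p2):
            ○ open, literals {p2=1, p3=0, p4=0, p5=1, p6=1}.
  branch 2 (add not (p4 iff (p3 iff p2)), not (not p4 and p6)):
    not (p4 iff (p3 iff p2)): β-rule — branch into p4, not (p3 iff p2)  //  not p4, (p3 iff p2).
      branch 2.1 (add p4, not (p3 iff p2)):
        not (not p4 and p6): β-rule — branch into not not p4  //  not p6.
          branch 2.1.1 (add not not p4):
            not (p3 iff p2): β-rule — branch into p3, not p2  //  not p3, p2.
              branch 2.1.1.1 (add p3, not p2):
                × closes — contains both p3 and not p3.
              branch 2.1.1.2 (add not p3, p2):
                ○ open, literals {p2=1, p3=0, p4=1, p5=1}.
          branch 2.1.2 (add not p6):
            not (p3 iff p2): β-rule — branch into p3, not p2  //  not p3, p2.
              branch 2.1.2.1 (add p3, not p2):
                × closes — contains both p3 and not p3.
              branch 2.1.2.2 (add not p3, p2):
                ○ open, literals {p2=1, p3=0, p4=1, p5=1, p6=0}.
      branch 2.2 (add not p4, (p3 iff p2)):
        not (not p4 and p6): β-rule — branch into not not p4  //  not p6.
          branch 2.2.1 (add not not p4):
            × closes — contains both p4 and not p4.
          branch 2.2.2 (add not p6):
            (p3 iff p2): β-rule — branch into p3, p2  //  not p3, not p2.
              branch 2.2.2.1 (add p3, p2):
                × closes — contains both p3 and not p3.
              branch 2.2.2.2 (add not p3, not p2):
                ○ open, literals {p2=0, p3=0, p4=0, p5=1, p6=0}.
6 branches closed, 4 open.
Each open branch fixes some atoms; the unmentioned ones are free. Counting distinct full assignments: branch {p2=1, p3=0, p4=0, p5=1, p6=1} (p1) contributes 2 new; branch {p2=1, p3=0, p4=1, p5=1} (p1, p6) contributes 4 new; branch {p2=1, p3=0, p4=1, p5=1, p6=0} (p1) contributes 0 new; branch {p2=0, p3=0, p4=0, p5=1, p6=0} (p1) contributes 2 new. Total: 8.

8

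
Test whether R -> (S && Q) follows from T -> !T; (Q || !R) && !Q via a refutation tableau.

Initial set: {T (T -> !T); T ((Q || !R) && !Q); F (R -> (S && Q))}.
T ((Q || !R) && !Q): α-rule — add T (Q || !R), T !Q.
F (R -> (S && Q)): α-rule — add T R, F (S && Q).
T (T -> !T): β-rule — branch into F T  //  T !T.
  branch 1 (add F T):
    T (Q || !R): β-rule — branch into T Q  //  T !R.
      branch 1.1 (add T Q):
        × closes — contains both Q and !Q.
      branch 1.2 (add T !R):
        × closes — contains both R and !R.
  branch 2 (add T !T):
    T (Q || !R): β-rule — branch into T Q  //  T !R.
      branch 2.1 (add T Q):
        × closes — contains both Q and !Q.
      branch 2.2 (add T !R):
        × closes — contains both R and !R.
All 4 branches close.
Every branch closed, so the premises entail the conclusion.

Yes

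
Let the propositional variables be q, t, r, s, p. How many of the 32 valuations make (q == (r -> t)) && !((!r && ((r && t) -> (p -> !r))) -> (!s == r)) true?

Initial set: {((q == (r -> t)) && !((!r && ((r && t) -> (p -> !r))) -> (!s == r)))}.
((q == (r -> t)) && !((!r && ((r && t) -> (p -> !r))) -> (!s == r))): α-rule — add (q == (r -> t)), !((!r && ((r && t) -> (p -> !r))) -> (!s == r)).
!((!r && ((r && t) -> (p -> !r))) -> (!s == r)): α-rule — add (!r && ((r && t) -> (p -> !r))), !(!s == r).
(!r && ((r && t) -> (p -> !r))): α-rule — add !r, ((r && t) -> (p -> !r)).
(q == (r -> t)): β-rule — branch into q, (r -> t)  //  !q, !(r -> t).
  branch 1 (add q, (r -> t)):
    !(!s == r): β-rule — branch into !s, !r  //  !!s, r.
      branch 1.1 (add !s, !r):
        ((r && t) -> (p -> !r)): β-rule — branch into !(r && t)  //  (p -> !r).
          branch 1.1.1 (add !(r && t)):
            (r -> t): β-rule — branch into !r  //  t.
              branch 1.1.1.1 (add !r):
                !(r && t): β-rule — branch into !r  //  !t.
                  branch 1.1.1.1.1 (add !r):
                    ○ open, literals {q=true, r=false, s=false}.
                  branch 1.1.1.1.2 (add !t):
                    ○ open, literals {q=true, r=false, s=false, t=false}.
              branch 1.1.1.2 (add t):
                !(r && t): β-rule — branch into !r  //  !t.
                  branch 1.1.1.2.1 (add !r):
                    ○ open, literals {q=true, r=false, s=false, t=true}.
                  branch 1.1.1.2.2 (add !t):
                    × closes — contains both t and !t.
          branch 1.1.2 (add (p -> !r)):
            (r -> t): β-rule — branch into !r  //  t.
              branch 1.1.2.1 (add !r):
                (p -> !r): β-rule — branch into !p  //  !r.
                  branch 1.1.2.1.1 (add !p):
                    ○ open, literals {p=false, q=true, r=false, s=false}.
                  branch 1.1.2.1.2 (add !r):
                    ○ open, literals {q=true, r=false, s=false}.
              branch 1.1.2.2 (add t):
                (p -> !r): β-rule — branch into !p  //  !r.
                  branch 1.1.2.2.1 (add !p):
                    ○ open, literals {p=false, q=true, r=false, s=false, t=true}.
                  branch 1.1.2.2.2 (add !r):
                    ○ open, literals {q=true, r=false, s=false, t=true}.
      branch 1.2 (add !!s, r):
        × closes — contains both r and !r.
  branch 2 (add !q, !(r -> t)):
    !(r -> t): α-rule — add r, !t.
    × closes — contains both r and !r.
3 branches closed, 7 open.
Each open branch fixes some atoms; the unmentioned ones are free. Counting distinct full assignments: branch {q=true, r=false, s=false} (t, p) contributes 4 new; branch {q=true, r=false, s=false, t=false} (p) contributes 0 new; branch {q=true, r=false, s=false, t=true} (p) contributes 0 new; branch {p=false, q=true, r=false, s=false} (t) contributes 0 new; branch {q=true, r=false, s=false} (t, p) contributes 0 new; branch {p=false, q=true, r=false, s=false, t=true} (none free) contributes 0 new; branch {q=true, r=false, s=false, t=true} (p) contributes 0 new. Total: 4.

4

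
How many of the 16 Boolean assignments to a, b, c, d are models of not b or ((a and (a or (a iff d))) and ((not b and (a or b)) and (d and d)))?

8

Initial set: {(not b or ((a and (a or (a iff d))) and ((not b and (a or b)) and (d and d))))}.
(not b or ((a and (a or (a iff d))) and ((not b and (a or b)) and (d and d)))): β-rule — branch into not b  //  ((a and (a or (a iff d))) and ((not b and (a or b)) and (d and d))).
  branch 1 (add not b):
    ○ open, literals {b=false}.
  branch 2 (add ((a and (a or (a iff d))) and ((not b and (a or b)) and (d and d)))):
    ((a and (a or (a iff d))) and ((not b and (a or b)) and (d and d))): α-rule — add (a and (a or (a iff d))), ((not b and (a or b)) and (d and d)).
    (a and (a or (a iff d))): α-rule — add a, (a or (a iff d)).
    ((not b and (a or b)) and (d and d)): α-rule — add (not b and (a or b)), (d and d).
    (not b and (a or b)): α-rule — add not b, (a or b).
    (d and d): α-rule — add d, d.
    (a or (a iff d)): β-rule — branch into a  //  (a iff d).
      branch 2.1 (add a):
        (a or b): β-rule — branch into a  //  b.
          branch 2.1.1 (add a):
            ○ open, literals {a=true, b=false, d=true}.
          branch 2.1.2 (add b):
            × closes — contains both b and not b.
      branch 2.2 (add (a iff d)):
        (a or b): β-rule — branch into a  //  b.
          branch 2.2.1 (add a):
            (a iff d): β-rule — branch into a, d  //  not a, not d.
              branch 2.2.1.1 (add a, d):
                ○ open, literals {a=true, b=false, d=true}.
              branch 2.2.1.2 (add not a, not d):
                × closes — contains both a and not a.
          branch 2.2.2 (add b):
            × closes — contains both b and not b.
3 branches closed, 3 open.
Each open branch fixes some atoms; the unmentioned ones are free. Counting distinct full assignments: branch {b=false} (a, c, d) contributes 8 new; branch {a=true, b=false, d=true} (c) contributes 0 new; branch {a=true, b=false, d=true} (c) contributes 0 new. Total: 8.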